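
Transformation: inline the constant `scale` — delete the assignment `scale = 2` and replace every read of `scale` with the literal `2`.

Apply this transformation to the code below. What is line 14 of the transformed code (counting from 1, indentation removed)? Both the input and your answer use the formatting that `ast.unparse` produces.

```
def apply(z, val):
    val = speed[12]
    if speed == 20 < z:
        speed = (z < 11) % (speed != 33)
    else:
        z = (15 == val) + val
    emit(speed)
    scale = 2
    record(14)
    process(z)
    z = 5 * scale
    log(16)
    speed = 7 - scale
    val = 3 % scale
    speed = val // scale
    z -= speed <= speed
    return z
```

speed = val // 2

Transformed code:
def apply(z, val):
    val = speed[12]
    if speed == 20 < z:
        speed = (z < 11) % (speed != 33)
    else:
        z = (15 == val) + val
    emit(speed)
    record(14)
    process(z)
    z = 5 * 2
    log(16)
    speed = 7 - 2
    val = 3 % 2
    speed = val // 2
    z -= speed <= speed
    return z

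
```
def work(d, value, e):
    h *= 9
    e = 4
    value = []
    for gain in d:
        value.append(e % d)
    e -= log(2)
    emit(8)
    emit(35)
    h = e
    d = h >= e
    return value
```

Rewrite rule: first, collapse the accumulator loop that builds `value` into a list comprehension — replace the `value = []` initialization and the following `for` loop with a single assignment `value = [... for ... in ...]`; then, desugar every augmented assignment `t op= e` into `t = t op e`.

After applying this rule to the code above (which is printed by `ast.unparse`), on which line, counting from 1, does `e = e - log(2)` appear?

Transformed code:
def work(d, value, e):
    h = h * 9
    e = 4
    value = [e % d for gain in d]
    e = e - log(2)
    emit(8)
    emit(35)
    h = e
    d = h >= e
    return value

5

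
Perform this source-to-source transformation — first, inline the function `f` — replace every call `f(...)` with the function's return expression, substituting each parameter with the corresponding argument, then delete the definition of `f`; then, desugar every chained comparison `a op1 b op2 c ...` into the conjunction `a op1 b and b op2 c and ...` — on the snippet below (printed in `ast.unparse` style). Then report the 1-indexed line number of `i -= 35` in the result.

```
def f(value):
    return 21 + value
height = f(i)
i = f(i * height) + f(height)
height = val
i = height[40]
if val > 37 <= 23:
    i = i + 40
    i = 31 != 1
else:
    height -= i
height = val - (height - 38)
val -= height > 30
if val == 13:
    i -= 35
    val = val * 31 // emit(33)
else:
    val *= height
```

Transformed code:
height = 21 + i
i = 21 + i * height + (21 + height)
height = val
i = height[40]
if val > 37 and 37 <= 23:
    i = i + 40
    i = 31 != 1
else:
    height -= i
height = val - (height - 38)
val -= height > 30
if val == 13:
    i -= 35
    val = val * 31 // emit(33)
else:
    val *= height

13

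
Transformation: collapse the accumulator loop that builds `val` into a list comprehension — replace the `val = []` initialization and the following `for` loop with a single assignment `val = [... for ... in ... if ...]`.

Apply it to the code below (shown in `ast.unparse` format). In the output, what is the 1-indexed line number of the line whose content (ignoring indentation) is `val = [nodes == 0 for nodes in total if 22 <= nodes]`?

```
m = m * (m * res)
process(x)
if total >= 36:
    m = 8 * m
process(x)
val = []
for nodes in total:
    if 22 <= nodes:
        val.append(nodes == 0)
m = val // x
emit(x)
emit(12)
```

Transformed code:
m = m * (m * res)
process(x)
if total >= 36:
    m = 8 * m
process(x)
val = [nodes == 0 for nodes in total if 22 <= nodes]
m = val // x
emit(x)
emit(12)

6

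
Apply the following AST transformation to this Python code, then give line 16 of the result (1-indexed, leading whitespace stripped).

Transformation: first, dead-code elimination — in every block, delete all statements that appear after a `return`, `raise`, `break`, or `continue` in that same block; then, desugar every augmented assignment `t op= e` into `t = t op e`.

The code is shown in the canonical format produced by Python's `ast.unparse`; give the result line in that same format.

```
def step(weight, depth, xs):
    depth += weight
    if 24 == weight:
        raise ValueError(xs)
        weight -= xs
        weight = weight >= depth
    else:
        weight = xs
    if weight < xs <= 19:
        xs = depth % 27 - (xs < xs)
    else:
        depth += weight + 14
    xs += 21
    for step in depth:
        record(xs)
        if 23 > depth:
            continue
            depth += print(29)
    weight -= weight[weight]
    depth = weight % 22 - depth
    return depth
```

weight = weight - weight[weight]

Transformed code:
def step(weight, depth, xs):
    depth = depth + weight
    if 24 == weight:
        raise ValueError(xs)
    else:
        weight = xs
    if weight < xs <= 19:
        xs = depth % 27 - (xs < xs)
    else:
        depth = depth + (weight + 14)
    xs = xs + 21
    for step in depth:
        record(xs)
        if 23 > depth:
            continue
    weight = weight - weight[weight]
    depth = weight % 22 - depth
    return depth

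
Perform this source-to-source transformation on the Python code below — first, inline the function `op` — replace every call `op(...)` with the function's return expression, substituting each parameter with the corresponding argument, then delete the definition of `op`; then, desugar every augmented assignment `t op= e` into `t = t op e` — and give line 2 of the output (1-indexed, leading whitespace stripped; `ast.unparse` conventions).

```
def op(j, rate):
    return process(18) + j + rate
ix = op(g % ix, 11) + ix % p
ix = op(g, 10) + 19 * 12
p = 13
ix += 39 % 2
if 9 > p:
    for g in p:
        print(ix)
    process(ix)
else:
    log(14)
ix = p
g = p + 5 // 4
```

ix = process(18) + g + 10 + 19 * 12

Transformed code:
ix = process(18) + g % ix + 11 + ix % p
ix = process(18) + g + 10 + 19 * 12
p = 13
ix = ix + 39 % 2
if 9 > p:
    for g in p:
        print(ix)
    process(ix)
else:
    log(14)
ix = p
g = p + 5 // 4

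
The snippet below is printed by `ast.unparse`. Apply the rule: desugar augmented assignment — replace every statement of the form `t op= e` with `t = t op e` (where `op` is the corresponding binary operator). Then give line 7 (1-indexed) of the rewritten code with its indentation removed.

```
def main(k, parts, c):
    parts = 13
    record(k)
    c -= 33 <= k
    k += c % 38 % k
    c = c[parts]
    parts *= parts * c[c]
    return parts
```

Transformed code:
def main(k, parts, c):
    parts = 13
    record(k)
    c = c - (33 <= k)
    k = k + c % 38 % k
    c = c[parts]
    parts = parts * (parts * c[c])
    return parts

parts = parts * (parts * c[c])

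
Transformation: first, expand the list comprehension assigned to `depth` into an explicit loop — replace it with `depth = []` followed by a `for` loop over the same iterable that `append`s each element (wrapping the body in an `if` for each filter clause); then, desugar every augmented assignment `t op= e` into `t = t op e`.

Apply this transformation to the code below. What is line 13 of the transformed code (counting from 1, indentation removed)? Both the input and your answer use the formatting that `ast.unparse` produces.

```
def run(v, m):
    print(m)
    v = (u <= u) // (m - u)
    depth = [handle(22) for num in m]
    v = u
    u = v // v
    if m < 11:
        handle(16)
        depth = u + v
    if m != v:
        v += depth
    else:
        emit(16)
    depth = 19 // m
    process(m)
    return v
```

Transformed code:
def run(v, m):
    print(m)
    v = (u <= u) // (m - u)
    depth = []
    for num in m:
        depth.append(handle(22))
    v = u
    u = v // v
    if m < 11:
        handle(16)
        depth = u + v
    if m != v:
        v = v + depth
    else:
        emit(16)
    depth = 19 // m
    process(m)
    return v

v = v + depth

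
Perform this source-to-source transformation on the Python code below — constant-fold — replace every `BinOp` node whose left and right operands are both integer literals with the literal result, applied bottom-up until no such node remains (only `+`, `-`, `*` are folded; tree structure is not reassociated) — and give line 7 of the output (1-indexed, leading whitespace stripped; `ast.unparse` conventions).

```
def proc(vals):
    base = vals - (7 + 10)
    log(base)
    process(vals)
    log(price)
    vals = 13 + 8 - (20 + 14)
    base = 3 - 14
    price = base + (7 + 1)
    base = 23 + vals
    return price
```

base = -11

Transformed code:
def proc(vals):
    base = vals - 17
    log(base)
    process(vals)
    log(price)
    vals = -13
    base = -11
    price = base + 8
    base = 23 + vals
    return price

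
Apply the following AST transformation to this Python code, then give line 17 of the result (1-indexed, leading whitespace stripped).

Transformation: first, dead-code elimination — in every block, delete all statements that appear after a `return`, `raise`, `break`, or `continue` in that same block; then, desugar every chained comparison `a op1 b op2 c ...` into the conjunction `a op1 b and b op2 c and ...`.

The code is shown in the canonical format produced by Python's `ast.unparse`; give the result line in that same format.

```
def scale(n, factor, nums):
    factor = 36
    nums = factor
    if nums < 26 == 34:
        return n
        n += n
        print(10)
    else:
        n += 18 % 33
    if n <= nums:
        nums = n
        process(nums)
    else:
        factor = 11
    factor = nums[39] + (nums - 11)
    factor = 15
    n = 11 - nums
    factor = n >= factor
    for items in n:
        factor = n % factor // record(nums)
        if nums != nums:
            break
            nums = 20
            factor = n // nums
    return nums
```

Transformed code:
def scale(n, factor, nums):
    factor = 36
    nums = factor
    if nums < 26 and 26 == 34:
        return n
    else:
        n += 18 % 33
    if n <= nums:
        nums = n
        process(nums)
    else:
        factor = 11
    factor = nums[39] + (nums - 11)
    factor = 15
    n = 11 - nums
    factor = n >= factor
    for items in n:
        factor = n % factor // record(nums)
        if nums != nums:
            break
    return nums

for items in n:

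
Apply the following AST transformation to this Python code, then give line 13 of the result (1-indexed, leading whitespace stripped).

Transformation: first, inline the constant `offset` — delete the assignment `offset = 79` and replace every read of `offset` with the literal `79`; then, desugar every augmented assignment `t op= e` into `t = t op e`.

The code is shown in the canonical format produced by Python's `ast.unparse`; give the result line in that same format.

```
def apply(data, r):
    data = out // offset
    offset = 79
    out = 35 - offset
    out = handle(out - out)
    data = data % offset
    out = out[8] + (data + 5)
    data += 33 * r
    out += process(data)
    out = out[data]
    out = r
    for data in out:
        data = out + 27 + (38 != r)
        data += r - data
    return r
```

Transformed code:
def apply(data, r):
    data = out // 79
    out = 35 - 79
    out = handle(out - out)
    data = data % 79
    out = out[8] + (data + 5)
    data = data + 33 * r
    out = out + process(data)
    out = out[data]
    out = r
    for data in out:
        data = out + 27 + (38 != r)
        data = data + (r - data)
    return r

data = data + (r - data)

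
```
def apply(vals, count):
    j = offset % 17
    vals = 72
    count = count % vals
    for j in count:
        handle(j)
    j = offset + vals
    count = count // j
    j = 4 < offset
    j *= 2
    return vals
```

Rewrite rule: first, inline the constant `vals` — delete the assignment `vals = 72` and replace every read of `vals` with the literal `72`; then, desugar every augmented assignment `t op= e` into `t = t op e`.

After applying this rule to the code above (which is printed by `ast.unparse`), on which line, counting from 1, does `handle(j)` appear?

5

Transformed code:
def apply(vals, count):
    j = offset % 17
    count = count % 72
    for j in count:
        handle(j)
    j = offset + 72
    count = count // j
    j = 4 < offset
    j = j * 2
    return 72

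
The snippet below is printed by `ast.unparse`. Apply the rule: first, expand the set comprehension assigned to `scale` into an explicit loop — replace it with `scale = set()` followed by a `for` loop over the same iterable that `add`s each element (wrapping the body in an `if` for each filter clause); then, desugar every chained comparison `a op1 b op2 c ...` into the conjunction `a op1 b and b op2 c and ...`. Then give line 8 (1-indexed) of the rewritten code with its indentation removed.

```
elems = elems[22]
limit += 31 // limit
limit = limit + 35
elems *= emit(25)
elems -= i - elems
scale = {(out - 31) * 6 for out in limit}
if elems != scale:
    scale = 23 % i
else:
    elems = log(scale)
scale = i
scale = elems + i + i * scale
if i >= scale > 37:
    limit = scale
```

Transformed code:
elems = elems[22]
limit += 31 // limit
limit = limit + 35
elems *= emit(25)
elems -= i - elems
scale = set()
for out in limit:
    scale.add((out - 31) * 6)
if elems != scale:
    scale = 23 % i
else:
    elems = log(scale)
scale = i
scale = elems + i + i * scale
if i >= scale and scale > 37:
    limit = scale

scale.add((out - 31) * 6)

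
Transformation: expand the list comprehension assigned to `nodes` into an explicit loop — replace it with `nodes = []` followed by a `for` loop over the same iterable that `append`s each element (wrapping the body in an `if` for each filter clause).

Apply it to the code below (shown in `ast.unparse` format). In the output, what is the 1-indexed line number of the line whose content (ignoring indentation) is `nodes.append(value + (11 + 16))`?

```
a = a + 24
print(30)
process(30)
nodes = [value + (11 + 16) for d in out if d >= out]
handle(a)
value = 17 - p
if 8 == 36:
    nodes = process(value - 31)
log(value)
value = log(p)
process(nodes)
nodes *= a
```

7

Transformed code:
a = a + 24
print(30)
process(30)
nodes = []
for d in out:
    if d >= out:
        nodes.append(value + (11 + 16))
handle(a)
value = 17 - p
if 8 == 36:
    nodes = process(value - 31)
log(value)
value = log(p)
process(nodes)
nodes *= a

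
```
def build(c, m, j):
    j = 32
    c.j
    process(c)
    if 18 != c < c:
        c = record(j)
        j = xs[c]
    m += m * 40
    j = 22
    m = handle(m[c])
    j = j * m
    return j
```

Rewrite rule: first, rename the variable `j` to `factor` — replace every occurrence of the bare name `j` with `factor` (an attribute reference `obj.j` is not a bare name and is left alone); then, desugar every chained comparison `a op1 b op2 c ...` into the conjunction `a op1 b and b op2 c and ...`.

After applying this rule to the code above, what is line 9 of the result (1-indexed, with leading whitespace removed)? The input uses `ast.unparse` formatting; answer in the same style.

factor = 22

Transformed code:
def build(c, m, factor):
    factor = 32
    c.j
    process(c)
    if 18 != c and c < c:
        c = record(factor)
        factor = xs[c]
    m += m * 40
    factor = 22
    m = handle(m[c])
    factor = factor * m
    return factor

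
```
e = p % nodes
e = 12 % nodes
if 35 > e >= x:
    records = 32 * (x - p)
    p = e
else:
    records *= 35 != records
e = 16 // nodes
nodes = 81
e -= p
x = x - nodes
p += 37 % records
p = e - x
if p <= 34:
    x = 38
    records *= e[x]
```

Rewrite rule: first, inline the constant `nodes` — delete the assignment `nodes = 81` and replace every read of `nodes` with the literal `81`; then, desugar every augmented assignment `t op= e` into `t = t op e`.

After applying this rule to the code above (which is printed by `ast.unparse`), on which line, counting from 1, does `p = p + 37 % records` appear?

Transformed code:
e = p % 81
e = 12 % 81
if 35 > e >= x:
    records = 32 * (x - p)
    p = e
else:
    records = records * (35 != records)
e = 16 // 81
e = e - p
x = x - 81
p = p + 37 % records
p = e - x
if p <= 34:
    x = 38
    records = records * e[x]

11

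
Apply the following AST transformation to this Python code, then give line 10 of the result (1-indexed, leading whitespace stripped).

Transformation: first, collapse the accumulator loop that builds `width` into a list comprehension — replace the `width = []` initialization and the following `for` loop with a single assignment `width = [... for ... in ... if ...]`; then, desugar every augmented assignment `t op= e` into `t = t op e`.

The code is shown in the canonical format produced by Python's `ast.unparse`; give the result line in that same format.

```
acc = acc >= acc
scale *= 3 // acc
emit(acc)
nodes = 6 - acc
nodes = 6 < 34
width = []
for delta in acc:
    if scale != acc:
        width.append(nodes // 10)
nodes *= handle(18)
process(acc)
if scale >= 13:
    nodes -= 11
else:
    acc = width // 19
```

Transformed code:
acc = acc >= acc
scale = scale * (3 // acc)
emit(acc)
nodes = 6 - acc
nodes = 6 < 34
width = [nodes // 10 for delta in acc if scale != acc]
nodes = nodes * handle(18)
process(acc)
if scale >= 13:
    nodes = nodes - 11
else:
    acc = width // 19

nodes = nodes - 11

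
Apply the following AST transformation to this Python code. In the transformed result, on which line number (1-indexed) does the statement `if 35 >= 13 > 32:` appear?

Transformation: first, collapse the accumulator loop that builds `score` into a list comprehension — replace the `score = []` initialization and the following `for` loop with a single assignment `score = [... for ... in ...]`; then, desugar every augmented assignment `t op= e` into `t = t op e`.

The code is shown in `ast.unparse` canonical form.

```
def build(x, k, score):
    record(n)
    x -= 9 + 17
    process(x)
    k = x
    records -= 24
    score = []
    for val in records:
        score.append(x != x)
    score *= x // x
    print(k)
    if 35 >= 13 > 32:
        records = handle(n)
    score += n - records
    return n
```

Transformed code:
def build(x, k, score):
    record(n)
    x = x - (9 + 17)
    process(x)
    k = x
    records = records - 24
    score = [x != x for val in records]
    score = score * (x // x)
    print(k)
    if 35 >= 13 > 32:
        records = handle(n)
    score = score + (n - records)
    return n

10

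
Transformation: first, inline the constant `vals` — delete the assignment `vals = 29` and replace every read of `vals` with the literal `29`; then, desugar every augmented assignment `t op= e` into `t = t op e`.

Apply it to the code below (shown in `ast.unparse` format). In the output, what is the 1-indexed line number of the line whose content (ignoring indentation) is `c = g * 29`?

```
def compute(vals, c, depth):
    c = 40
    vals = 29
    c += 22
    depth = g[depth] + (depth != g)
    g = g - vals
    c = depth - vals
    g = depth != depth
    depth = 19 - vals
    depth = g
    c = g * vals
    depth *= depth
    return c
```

Transformed code:
def compute(vals, c, depth):
    c = 40
    c = c + 22
    depth = g[depth] + (depth != g)
    g = g - 29
    c = depth - 29
    g = depth != depth
    depth = 19 - 29
    depth = g
    c = g * 29
    depth = depth * depth
    return c

10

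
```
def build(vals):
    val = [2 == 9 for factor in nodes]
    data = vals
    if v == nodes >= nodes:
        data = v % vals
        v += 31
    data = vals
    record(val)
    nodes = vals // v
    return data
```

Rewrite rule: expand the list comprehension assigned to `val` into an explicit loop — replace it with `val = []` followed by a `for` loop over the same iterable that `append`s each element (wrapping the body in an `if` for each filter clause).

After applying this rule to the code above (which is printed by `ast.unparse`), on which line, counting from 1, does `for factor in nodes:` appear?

Transformed code:
def build(vals):
    val = []
    for factor in nodes:
        val.append(2 == 9)
    data = vals
    if v == nodes >= nodes:
        data = v % vals
        v += 31
    data = vals
    record(val)
    nodes = vals // v
    return data

3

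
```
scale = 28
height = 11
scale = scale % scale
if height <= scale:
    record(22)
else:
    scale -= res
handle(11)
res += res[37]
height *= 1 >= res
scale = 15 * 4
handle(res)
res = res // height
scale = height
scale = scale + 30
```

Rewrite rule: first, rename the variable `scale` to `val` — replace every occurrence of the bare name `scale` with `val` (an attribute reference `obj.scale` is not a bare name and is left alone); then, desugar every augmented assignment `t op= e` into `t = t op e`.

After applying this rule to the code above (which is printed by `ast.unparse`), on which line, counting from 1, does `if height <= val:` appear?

Transformed code:
val = 28
height = 11
val = val % val
if height <= val:
    record(22)
else:
    val = val - res
handle(11)
res = res + res[37]
height = height * (1 >= res)
val = 15 * 4
handle(res)
res = res // height
val = height
val = val + 30

4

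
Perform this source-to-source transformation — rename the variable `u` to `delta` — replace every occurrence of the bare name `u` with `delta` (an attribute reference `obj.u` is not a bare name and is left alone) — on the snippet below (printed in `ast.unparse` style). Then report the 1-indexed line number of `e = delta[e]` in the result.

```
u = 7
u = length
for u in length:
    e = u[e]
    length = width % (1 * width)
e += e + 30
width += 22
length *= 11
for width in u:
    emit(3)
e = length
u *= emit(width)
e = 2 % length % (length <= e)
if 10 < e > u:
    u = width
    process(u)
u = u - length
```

Transformed code:
delta = 7
delta = length
for delta in length:
    e = delta[e]
    length = width % (1 * width)
e += e + 30
width += 22
length *= 11
for width in delta:
    emit(3)
e = length
delta *= emit(width)
e = 2 % length % (length <= e)
if 10 < e > delta:
    delta = width
    process(delta)
delta = delta - length

4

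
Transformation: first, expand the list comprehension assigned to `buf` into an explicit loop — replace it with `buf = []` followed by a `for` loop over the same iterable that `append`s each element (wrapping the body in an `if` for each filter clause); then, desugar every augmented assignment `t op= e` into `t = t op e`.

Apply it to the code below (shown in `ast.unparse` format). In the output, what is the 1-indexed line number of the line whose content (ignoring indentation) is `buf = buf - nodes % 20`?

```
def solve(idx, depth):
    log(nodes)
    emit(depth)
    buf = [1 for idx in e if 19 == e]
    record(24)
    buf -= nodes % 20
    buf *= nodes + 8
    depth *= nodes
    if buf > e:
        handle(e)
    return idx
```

Transformed code:
def solve(idx, depth):
    log(nodes)
    emit(depth)
    buf = []
    for idx in e:
        if 19 == e:
            buf.append(1)
    record(24)
    buf = buf - nodes % 20
    buf = buf * (nodes + 8)
    depth = depth * nodes
    if buf > e:
        handle(e)
    return idx

9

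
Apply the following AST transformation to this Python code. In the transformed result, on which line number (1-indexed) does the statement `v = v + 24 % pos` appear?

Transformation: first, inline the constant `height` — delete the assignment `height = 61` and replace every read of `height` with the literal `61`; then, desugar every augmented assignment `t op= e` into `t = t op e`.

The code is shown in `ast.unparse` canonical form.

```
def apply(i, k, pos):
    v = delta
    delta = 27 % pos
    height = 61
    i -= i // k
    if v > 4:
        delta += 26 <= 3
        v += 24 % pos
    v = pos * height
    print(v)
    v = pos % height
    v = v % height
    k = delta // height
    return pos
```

7

Transformed code:
def apply(i, k, pos):
    v = delta
    delta = 27 % pos
    i = i - i // k
    if v > 4:
        delta = delta + (26 <= 3)
        v = v + 24 % pos
    v = pos * 61
    print(v)
    v = pos % 61
    v = v % 61
    k = delta // 61
    return pos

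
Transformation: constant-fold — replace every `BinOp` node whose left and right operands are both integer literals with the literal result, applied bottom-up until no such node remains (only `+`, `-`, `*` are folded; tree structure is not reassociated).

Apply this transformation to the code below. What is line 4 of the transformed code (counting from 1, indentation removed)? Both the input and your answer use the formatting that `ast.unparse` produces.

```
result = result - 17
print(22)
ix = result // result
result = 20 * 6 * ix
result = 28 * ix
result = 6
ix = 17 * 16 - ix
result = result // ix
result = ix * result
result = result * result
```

Transformed code:
result = result - 17
print(22)
ix = result // result
result = 120 * ix
result = 28 * ix
result = 6
ix = 272 - ix
result = result // ix
result = ix * result
result = result * result

result = 120 * ix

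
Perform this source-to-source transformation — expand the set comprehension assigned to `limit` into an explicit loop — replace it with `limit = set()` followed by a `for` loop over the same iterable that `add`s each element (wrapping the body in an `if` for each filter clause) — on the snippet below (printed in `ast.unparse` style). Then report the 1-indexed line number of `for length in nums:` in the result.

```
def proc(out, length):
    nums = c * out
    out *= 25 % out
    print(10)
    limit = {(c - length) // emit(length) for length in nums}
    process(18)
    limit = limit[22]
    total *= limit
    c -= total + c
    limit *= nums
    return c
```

Transformed code:
def proc(out, length):
    nums = c * out
    out *= 25 % out
    print(10)
    limit = set()
    for length in nums:
        limit.add((c - length) // emit(length))
    process(18)
    limit = limit[22]
    total *= limit
    c -= total + c
    limit *= nums
    return c

6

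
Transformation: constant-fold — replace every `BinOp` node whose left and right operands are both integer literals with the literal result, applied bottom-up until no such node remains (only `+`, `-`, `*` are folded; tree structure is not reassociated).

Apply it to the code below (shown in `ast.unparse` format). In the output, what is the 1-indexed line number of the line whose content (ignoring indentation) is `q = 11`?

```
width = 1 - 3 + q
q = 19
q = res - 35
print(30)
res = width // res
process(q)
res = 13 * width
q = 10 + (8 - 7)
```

Transformed code:
width = -2 + q
q = 19
q = res - 35
print(30)
res = width // res
process(q)
res = 13 * width
q = 11

8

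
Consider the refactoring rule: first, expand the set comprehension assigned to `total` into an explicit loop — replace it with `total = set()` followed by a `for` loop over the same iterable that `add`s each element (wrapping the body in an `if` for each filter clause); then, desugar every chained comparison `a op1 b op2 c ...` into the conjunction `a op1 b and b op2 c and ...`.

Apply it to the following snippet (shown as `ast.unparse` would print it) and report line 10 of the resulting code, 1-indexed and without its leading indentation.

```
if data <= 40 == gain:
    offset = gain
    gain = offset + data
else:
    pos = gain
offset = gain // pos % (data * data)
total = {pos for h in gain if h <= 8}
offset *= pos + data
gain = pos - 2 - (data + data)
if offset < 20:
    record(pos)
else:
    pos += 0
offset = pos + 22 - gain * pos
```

Transformed code:
if data <= 40 and 40 == gain:
    offset = gain
    gain = offset + data
else:
    pos = gain
offset = gain // pos % (data * data)
total = set()
for h in gain:
    if h <= 8:
        total.add(pos)
offset *= pos + data
gain = pos - 2 - (data + data)
if offset < 20:
    record(pos)
else:
    pos += 0
offset = pos + 22 - gain * pos

total.add(pos)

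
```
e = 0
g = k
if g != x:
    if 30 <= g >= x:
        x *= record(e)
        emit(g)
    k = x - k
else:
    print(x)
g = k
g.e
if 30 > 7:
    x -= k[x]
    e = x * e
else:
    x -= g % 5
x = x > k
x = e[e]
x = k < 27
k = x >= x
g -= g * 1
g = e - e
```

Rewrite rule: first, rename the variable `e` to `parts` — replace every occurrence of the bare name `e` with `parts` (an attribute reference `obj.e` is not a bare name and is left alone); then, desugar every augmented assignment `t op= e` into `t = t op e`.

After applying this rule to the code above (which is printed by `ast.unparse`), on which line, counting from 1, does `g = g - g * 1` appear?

21

Transformed code:
parts = 0
g = k
if g != x:
    if 30 <= g >= x:
        x = x * record(parts)
        emit(g)
    k = x - k
else:
    print(x)
g = k
g.e
if 30 > 7:
    x = x - k[x]
    parts = x * parts
else:
    x = x - g % 5
x = x > k
x = parts[parts]
x = k < 27
k = x >= x
g = g - g * 1
g = parts - parts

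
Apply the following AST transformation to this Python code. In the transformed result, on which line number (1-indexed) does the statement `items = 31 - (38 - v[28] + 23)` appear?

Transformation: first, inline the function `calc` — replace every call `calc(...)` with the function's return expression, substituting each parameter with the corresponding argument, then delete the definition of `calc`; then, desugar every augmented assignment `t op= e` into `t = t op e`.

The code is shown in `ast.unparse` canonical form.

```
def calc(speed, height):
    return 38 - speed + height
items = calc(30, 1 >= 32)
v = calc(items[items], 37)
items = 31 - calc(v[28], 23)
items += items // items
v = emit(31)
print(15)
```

Transformed code:
items = 38 - 30 + (1 >= 32)
v = 38 - items[items] + 37
items = 31 - (38 - v[28] + 23)
items = items + items // items
v = emit(31)
print(15)

3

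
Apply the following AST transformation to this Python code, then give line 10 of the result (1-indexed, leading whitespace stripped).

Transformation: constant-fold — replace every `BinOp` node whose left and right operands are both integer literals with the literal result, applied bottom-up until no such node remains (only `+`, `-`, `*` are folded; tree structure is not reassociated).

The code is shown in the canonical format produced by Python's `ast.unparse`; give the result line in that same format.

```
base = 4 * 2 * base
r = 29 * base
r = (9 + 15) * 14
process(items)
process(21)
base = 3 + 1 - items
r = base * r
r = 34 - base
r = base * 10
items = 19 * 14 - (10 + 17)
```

Transformed code:
base = 8 * base
r = 29 * base
r = 336
process(items)
process(21)
base = 4 - items
r = base * r
r = 34 - base
r = base * 10
items = 239

items = 239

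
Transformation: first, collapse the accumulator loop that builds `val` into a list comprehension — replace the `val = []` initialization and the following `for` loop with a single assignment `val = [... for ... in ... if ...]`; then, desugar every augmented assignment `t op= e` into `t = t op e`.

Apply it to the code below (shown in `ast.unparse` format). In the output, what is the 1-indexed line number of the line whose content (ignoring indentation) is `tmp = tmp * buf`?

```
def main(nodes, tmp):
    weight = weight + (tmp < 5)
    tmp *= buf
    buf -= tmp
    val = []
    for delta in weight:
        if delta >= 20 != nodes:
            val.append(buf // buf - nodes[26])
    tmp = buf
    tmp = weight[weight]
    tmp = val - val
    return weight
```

Transformed code:
def main(nodes, tmp):
    weight = weight + (tmp < 5)
    tmp = tmp * buf
    buf = buf - tmp
    val = [buf // buf - nodes[26] for delta in weight if delta >= 20 != nodes]
    tmp = buf
    tmp = weight[weight]
    tmp = val - val
    return weight

3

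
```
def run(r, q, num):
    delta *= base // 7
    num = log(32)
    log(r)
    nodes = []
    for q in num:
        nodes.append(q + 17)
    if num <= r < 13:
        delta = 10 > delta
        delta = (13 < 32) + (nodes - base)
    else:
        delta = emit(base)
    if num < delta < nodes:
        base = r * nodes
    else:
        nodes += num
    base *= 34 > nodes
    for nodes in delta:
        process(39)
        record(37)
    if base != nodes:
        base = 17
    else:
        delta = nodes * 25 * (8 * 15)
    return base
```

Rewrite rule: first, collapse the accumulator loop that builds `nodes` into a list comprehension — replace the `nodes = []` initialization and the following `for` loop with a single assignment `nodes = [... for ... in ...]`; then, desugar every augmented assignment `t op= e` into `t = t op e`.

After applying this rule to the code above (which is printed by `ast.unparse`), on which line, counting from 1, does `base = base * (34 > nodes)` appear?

15

Transformed code:
def run(r, q, num):
    delta = delta * (base // 7)
    num = log(32)
    log(r)
    nodes = [q + 17 for q in num]
    if num <= r < 13:
        delta = 10 > delta
        delta = (13 < 32) + (nodes - base)
    else:
        delta = emit(base)
    if num < delta < nodes:
        base = r * nodes
    else:
        nodes = nodes + num
    base = base * (34 > nodes)
    for nodes in delta:
        process(39)
        record(37)
    if base != nodes:
        base = 17
    else:
        delta = nodes * 25 * (8 * 15)
    return base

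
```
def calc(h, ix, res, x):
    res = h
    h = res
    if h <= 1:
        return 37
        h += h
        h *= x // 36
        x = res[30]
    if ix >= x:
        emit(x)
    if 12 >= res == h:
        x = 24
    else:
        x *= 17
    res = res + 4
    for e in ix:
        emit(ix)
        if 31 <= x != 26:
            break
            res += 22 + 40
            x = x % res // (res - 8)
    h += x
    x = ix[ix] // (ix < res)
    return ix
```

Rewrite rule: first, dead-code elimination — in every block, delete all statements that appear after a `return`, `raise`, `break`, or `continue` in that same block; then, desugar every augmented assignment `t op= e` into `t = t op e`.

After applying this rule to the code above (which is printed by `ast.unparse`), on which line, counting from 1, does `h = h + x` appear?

17

Transformed code:
def calc(h, ix, res, x):
    res = h
    h = res
    if h <= 1:
        return 37
    if ix >= x:
        emit(x)
    if 12 >= res == h:
        x = 24
    else:
        x = x * 17
    res = res + 4
    for e in ix:
        emit(ix)
        if 31 <= x != 26:
            break
    h = h + x
    x = ix[ix] // (ix < res)
    return ix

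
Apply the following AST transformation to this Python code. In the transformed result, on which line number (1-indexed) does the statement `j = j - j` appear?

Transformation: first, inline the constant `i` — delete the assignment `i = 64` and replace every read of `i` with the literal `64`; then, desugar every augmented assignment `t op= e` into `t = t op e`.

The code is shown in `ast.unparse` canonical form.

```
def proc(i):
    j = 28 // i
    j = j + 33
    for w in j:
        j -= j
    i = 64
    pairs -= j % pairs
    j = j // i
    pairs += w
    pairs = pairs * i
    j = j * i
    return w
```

Transformed code:
def proc(i):
    j = 28 // 64
    j = j + 33
    for w in j:
        j = j - j
    pairs = pairs - j % pairs
    j = j // 64
    pairs = pairs + w
    pairs = pairs * 64
    j = j * 64
    return w

5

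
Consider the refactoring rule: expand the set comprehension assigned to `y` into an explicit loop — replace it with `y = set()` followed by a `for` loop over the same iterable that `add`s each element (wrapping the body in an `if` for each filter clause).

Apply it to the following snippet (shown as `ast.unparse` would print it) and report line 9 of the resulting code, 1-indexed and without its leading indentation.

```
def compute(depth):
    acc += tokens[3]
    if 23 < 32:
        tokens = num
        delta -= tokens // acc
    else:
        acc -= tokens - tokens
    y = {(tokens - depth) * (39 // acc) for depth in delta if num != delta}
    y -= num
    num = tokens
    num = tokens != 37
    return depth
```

Transformed code:
def compute(depth):
    acc += tokens[3]
    if 23 < 32:
        tokens = num
        delta -= tokens // acc
    else:
        acc -= tokens - tokens
    y = set()
    for depth in delta:
        if num != delta:
            y.add((tokens - depth) * (39 // acc))
    y -= num
    num = tokens
    num = tokens != 37
    return depth

for depth in delta:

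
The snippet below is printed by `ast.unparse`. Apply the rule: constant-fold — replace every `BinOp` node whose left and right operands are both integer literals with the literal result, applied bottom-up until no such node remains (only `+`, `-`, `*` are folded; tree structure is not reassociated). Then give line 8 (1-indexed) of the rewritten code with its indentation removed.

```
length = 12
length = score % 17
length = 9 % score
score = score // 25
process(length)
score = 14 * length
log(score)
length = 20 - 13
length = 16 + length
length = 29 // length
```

Transformed code:
length = 12
length = score % 17
length = 9 % score
score = score // 25
process(length)
score = 14 * length
log(score)
length = 7
length = 16 + length
length = 29 // length

length = 7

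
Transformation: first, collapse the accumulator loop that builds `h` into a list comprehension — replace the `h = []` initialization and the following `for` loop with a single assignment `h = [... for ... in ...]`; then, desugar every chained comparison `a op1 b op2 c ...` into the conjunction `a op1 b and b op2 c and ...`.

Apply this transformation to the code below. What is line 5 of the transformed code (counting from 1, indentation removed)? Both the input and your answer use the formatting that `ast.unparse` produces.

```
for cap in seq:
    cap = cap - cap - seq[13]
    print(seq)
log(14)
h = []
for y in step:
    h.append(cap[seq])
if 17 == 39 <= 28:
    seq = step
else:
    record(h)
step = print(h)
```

Transformed code:
for cap in seq:
    cap = cap - cap - seq[13]
    print(seq)
log(14)
h = [cap[seq] for y in step]
if 17 == 39 and 39 <= 28:
    seq = step
else:
    record(h)
step = print(h)

h = [cap[seq] for y in step]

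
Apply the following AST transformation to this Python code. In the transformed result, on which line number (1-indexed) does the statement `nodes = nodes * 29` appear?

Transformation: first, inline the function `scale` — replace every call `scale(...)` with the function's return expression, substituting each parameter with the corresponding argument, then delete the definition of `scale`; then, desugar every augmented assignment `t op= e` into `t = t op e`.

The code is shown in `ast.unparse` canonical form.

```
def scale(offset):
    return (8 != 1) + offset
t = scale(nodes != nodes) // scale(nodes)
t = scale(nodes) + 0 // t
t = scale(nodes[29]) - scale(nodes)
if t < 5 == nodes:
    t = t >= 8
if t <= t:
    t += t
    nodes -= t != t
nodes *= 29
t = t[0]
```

9

Transformed code:
t = ((8 != 1) + (nodes != nodes)) // ((8 != 1) + nodes)
t = (8 != 1) + nodes + 0 // t
t = (8 != 1) + nodes[29] - ((8 != 1) + nodes)
if t < 5 == nodes:
    t = t >= 8
if t <= t:
    t = t + t
    nodes = nodes - (t != t)
nodes = nodes * 29
t = t[0]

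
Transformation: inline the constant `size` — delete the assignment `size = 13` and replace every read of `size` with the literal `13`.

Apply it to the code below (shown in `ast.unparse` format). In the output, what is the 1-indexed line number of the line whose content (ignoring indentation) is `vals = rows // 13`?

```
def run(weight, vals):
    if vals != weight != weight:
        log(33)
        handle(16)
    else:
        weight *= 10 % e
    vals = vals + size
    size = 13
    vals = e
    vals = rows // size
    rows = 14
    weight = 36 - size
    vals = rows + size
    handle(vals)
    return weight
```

Transformed code:
def run(weight, vals):
    if vals != weight != weight:
        log(33)
        handle(16)
    else:
        weight *= 10 % e
    vals = vals + 13
    vals = e
    vals = rows // 13
    rows = 14
    weight = 36 - 13
    vals = rows + 13
    handle(vals)
    return weight

9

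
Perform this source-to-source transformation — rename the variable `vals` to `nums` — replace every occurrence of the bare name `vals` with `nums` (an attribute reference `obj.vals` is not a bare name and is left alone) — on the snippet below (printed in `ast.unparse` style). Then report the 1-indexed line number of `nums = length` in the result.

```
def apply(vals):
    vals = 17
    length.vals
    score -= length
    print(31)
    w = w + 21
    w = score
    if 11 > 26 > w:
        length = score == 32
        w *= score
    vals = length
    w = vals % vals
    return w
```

Transformed code:
def apply(nums):
    nums = 17
    length.vals
    score -= length
    print(31)
    w = w + 21
    w = score
    if 11 > 26 > w:
        length = score == 32
        w *= score
    nums = length
    w = nums % nums
    return w

11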